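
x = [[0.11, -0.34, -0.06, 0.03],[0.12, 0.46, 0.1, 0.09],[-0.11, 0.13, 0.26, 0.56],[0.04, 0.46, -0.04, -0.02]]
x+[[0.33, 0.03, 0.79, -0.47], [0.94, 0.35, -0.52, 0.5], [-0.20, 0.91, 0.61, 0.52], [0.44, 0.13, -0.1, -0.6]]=[[0.44, -0.31, 0.73, -0.44], [1.06, 0.81, -0.42, 0.59], [-0.31, 1.04, 0.87, 1.08], [0.48, 0.59, -0.14, -0.62]]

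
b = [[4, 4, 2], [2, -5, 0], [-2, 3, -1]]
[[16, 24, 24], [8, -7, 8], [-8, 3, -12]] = b@[[4, 4, 4], [0, 3, 0], [0, -2, 4]]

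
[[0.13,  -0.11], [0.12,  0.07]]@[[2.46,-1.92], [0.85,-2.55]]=[[0.23, 0.03], [0.35, -0.41]]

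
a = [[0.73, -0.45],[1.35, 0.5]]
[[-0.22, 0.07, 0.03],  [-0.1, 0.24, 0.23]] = a@[[-0.16,0.15,0.12],[0.23,0.08,0.13]]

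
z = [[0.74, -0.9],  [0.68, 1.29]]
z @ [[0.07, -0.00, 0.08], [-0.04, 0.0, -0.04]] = [[0.09, 0.0, 0.10], [-0.00, 0.0, 0.00]]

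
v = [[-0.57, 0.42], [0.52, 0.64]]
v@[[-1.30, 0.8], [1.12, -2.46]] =[[1.21,-1.49], [0.04,-1.16]]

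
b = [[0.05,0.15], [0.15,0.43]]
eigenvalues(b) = [-0.0, 0.48]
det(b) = -0.00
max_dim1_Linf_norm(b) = 0.43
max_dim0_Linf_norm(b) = 0.43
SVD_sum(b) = [[0.05, 0.15],[0.15, 0.43]] + [[-0.0, 0.0], [0.0, -0.0]]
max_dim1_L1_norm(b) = 0.58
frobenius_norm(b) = 0.48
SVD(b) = [[-0.33, -0.94],[-0.94, 0.33]] @ diag([0.48207436873820403, 0.0020743687382040552]) @ [[-0.33, -0.94],[0.94, -0.33]]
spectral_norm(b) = 0.48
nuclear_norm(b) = 0.48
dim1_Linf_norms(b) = [0.15, 0.43]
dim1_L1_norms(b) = [0.2, 0.58]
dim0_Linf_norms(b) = [0.15, 0.43]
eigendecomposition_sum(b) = [[-0.0, 0.00], [0.0, -0.00]] + [[0.05, 0.15], [0.15, 0.43]]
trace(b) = 0.48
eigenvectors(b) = [[-0.94, -0.33], [0.33, -0.94]]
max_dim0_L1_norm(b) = 0.58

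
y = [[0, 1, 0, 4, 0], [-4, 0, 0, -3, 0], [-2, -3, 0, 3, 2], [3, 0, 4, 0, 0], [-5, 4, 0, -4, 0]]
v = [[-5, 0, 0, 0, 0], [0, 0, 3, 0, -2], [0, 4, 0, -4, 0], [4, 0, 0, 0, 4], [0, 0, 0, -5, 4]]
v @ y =[[0, -5, 0, -20, 0], [4, -17, 0, 17, 6], [-28, 0, -16, -12, 0], [-20, 20, 0, 0, 0], [-35, 16, -20, -16, 0]]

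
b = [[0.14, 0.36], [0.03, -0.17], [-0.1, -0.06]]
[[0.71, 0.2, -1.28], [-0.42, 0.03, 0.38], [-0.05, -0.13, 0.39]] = b@[[-0.91,1.33,-2.31], [2.33,0.03,-2.65]]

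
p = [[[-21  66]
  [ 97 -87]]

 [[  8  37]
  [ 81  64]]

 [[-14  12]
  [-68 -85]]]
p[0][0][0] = -21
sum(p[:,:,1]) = 7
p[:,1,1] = [-87, 64, -85]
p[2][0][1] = 12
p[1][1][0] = 81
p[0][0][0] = -21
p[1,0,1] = 37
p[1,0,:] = [8, 37]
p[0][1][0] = 97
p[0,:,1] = [66, -87]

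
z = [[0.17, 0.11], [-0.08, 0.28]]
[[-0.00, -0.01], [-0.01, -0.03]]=z@[[0.01,0.02], [-0.04,-0.11]]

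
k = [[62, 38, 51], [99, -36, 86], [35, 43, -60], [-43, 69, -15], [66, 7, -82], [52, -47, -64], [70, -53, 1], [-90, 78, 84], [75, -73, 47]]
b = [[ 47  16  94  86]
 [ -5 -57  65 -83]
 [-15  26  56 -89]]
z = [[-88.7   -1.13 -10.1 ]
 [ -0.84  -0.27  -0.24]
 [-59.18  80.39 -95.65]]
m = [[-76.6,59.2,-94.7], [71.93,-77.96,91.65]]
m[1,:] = [71.93, -77.96, 91.65]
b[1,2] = 65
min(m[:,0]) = -76.6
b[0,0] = 47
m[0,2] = -94.7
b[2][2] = 56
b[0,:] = [47, 16, 94, 86]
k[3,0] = -43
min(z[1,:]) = -0.84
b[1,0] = -5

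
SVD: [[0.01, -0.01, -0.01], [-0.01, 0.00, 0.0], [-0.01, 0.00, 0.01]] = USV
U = [[-0.74, -0.59, 0.33], [0.33, -0.74, -0.59], [0.59, -0.33, 0.74]]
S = [0.02, 0.01, 0.01]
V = [[-0.74,0.33,0.59], [0.59,0.74,0.33], [0.33,-0.59,0.74]]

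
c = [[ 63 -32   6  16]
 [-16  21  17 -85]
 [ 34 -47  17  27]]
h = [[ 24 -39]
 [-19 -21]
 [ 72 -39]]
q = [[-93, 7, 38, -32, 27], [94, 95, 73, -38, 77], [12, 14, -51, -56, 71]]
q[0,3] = -32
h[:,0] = [24, -19, 72]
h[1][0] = -19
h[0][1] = -39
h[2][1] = -39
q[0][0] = -93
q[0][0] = -93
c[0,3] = 16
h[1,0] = -19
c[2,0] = 34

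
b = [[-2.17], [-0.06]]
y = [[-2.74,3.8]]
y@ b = [[5.72]]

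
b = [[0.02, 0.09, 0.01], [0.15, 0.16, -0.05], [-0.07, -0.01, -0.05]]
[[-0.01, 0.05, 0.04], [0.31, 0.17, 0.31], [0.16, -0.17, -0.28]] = b@ [[0.5, 1.50, 3.01], [0.26, 0.04, -0.42], [-3.96, 1.22, 1.40]]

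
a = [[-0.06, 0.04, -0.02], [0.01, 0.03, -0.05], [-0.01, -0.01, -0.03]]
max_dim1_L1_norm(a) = 0.12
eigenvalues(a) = [0.04, -0.06, -0.04]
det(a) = 0.00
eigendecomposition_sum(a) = [[0.0, 0.02, -0.01], [0.01, 0.04, -0.03], [-0.00, -0.01, 0.01]] + [[-0.07,  0.03,  0.00], [-0.00,  0.00,  0.0], [-0.02,  0.01,  0.0]] + [[0.0, -0.0, -0.01], [0.01, -0.01, -0.02], [0.01, -0.01, -0.04]]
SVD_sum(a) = [[-0.04, 0.04, -0.04], [-0.02, 0.02, -0.02], [-0.01, 0.01, -0.01]] + [[-0.02, 0.00, 0.02], [0.03, -0.00, -0.03], [0.01, -0.0, -0.01]] + [[0.00, 0.0, 0.0], [0.0, 0.01, 0.00], [-0.01, -0.02, -0.01]]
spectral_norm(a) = 0.08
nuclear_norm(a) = 0.16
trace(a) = -0.06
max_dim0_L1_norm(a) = 0.1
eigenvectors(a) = [[-0.38, -0.95, 0.27], [-0.91, -0.06, 0.53], [0.17, -0.30, 0.8]]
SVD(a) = [[-0.84, 0.53, -0.04], [-0.49, -0.8, -0.34], [-0.22, -0.27, 0.94]] @ diag([0.08206581615446655, 0.05291502622129186, 0.025791506720261547]) @ [[0.58, -0.56, 0.58],[-0.71, 0.00, 0.71],[-0.40, -0.83, -0.4]]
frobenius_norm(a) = 0.10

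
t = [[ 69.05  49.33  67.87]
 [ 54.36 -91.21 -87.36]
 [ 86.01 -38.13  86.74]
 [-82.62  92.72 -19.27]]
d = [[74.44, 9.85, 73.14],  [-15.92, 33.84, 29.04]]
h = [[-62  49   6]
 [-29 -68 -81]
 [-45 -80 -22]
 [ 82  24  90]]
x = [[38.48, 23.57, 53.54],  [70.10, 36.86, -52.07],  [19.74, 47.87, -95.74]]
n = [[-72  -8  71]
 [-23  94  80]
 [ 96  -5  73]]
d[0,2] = 73.14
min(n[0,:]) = -72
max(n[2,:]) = 96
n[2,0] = 96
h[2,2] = -22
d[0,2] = 73.14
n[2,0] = 96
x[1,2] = -52.07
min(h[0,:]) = -62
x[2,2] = -95.74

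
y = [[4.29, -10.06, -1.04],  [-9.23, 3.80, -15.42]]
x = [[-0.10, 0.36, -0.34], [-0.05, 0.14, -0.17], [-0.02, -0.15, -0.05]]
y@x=[[0.09, 0.29, 0.30], [1.04, -0.48, 3.26]]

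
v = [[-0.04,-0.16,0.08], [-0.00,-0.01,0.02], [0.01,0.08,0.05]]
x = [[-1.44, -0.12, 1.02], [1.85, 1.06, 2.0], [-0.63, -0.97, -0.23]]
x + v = [[-1.48,-0.28,1.10], [1.85,1.05,2.02], [-0.62,-0.89,-0.18]]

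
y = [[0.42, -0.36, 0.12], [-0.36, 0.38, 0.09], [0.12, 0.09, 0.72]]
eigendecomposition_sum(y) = [[0.00,0.00,-0.0], [0.00,0.0,-0.0], [-0.00,-0.00,0.00]] + [[0.33, -0.22, 0.31], [-0.22, 0.15, -0.21], [0.31, -0.21, 0.30]] + [[0.09, -0.14, -0.19], [-0.14, 0.22, 0.31], [-0.19, 0.31, 0.42]]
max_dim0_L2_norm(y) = 0.74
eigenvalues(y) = [0.01, 0.78, 0.73]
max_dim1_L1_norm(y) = 0.93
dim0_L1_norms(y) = [0.9, 0.83, 0.93]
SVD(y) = [[-0.65, 0.35, -0.68], [0.44, -0.55, -0.71], [-0.62, -0.76, 0.2]] @ diag([0.780940630492029, 0.730381008582756, 0.008678360925214982]) @ [[-0.65,0.44,-0.62], [0.35,-0.55,-0.76], [-0.68,-0.71,0.2]]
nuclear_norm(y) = 1.52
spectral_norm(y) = 0.78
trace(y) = 1.52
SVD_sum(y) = [[0.33, -0.22, 0.31], [-0.22, 0.15, -0.21], [0.31, -0.21, 0.3]] + [[0.09, -0.14, -0.19], [-0.14, 0.22, 0.31], [-0.19, 0.31, 0.42]] + [[0.0, 0.0, -0.00], [0.0, 0.00, -0.0], [-0.0, -0.0, 0.00]]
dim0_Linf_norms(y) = [0.42, 0.38, 0.72]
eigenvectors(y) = [[-0.68, -0.65, -0.35], [-0.71, 0.44, 0.55], [0.2, -0.62, 0.76]]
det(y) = 0.00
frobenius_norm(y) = 1.07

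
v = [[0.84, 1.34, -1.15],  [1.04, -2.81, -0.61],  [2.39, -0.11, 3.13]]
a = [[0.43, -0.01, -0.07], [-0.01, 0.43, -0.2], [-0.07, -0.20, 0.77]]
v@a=[[0.43, 0.8, -1.21], [0.52, -1.10, 0.02], [0.81, -0.70, 2.26]]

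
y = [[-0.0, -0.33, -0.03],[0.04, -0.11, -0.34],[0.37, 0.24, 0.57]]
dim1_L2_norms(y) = [0.33, 0.36, 0.72]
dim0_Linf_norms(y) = [0.37, 0.33, 0.57]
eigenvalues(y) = [(0.54+0j), (-0.04+0.29j), (-0.04-0.29j)]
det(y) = 0.05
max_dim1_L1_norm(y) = 1.18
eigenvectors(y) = [[(-0.22+0j), (-0.66+0j), (-0.66-0j)], [0.44+0.00j, -0.12+0.59j, -0.12-0.59j], [(-0.87+0j), 0.45-0.01j, (0.45+0.01j)]]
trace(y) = 0.46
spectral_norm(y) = 0.79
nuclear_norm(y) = 1.29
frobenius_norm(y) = 0.87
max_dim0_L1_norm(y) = 0.94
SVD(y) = [[-0.2, -0.97, 0.10],[-0.39, -0.01, -0.92],[0.90, -0.22, -0.38]] @ diag([0.7934520490777696, 0.29714518175218074, 0.2015901455323441]) @ [[0.40, 0.41, 0.82], [-0.28, 0.91, -0.32], [-0.87, -0.10, 0.48]]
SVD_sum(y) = [[-0.06, -0.07, -0.13], [-0.12, -0.13, -0.25], [0.29, 0.29, 0.59]] + [[0.08, -0.26, 0.09], [0.0, -0.0, 0.0], [0.02, -0.06, 0.02]] + [[-0.02, -0.0, 0.01], [0.16, 0.02, -0.09], [0.07, 0.01, -0.04]]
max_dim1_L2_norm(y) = 0.72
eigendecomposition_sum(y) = [[0.08-0.00j, -0j, 0.12-0.00j], [-0.16+0.00j, (-0.01+0j), (-0.24+0j)], [0.32-0.00j, (0.01-0j), (0.47-0j)]] + [[-0.04+0.12j, (-0.17-0.02j), (-0.07-0.04j)], [(0.1+0.06j), -0.05+0.14j, -0.05+0.06j], [(0.03-0.08j), 0.11+0.01j, 0.05+0.03j]] + [[-0.04-0.12j, (-0.17+0.02j), -0.07+0.04j], [0.10-0.06j, (-0.05-0.14j), (-0.05-0.06j)], [(0.03+0.08j), 0.11-0.01j, 0.05-0.03j]]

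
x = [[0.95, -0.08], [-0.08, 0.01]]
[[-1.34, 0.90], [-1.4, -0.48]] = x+[[-2.29, 0.98], [-1.32, -0.49]]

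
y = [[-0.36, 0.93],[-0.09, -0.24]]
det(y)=0.170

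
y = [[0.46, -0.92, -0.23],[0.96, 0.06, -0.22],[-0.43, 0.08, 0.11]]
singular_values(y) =[1.29, 0.79, 0.0]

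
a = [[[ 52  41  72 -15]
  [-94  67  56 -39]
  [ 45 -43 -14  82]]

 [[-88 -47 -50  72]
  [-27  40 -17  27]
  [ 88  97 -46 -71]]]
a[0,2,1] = -43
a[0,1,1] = 67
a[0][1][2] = 56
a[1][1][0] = -27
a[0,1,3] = -39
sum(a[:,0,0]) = -36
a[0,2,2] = -14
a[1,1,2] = -17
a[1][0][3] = 72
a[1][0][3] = 72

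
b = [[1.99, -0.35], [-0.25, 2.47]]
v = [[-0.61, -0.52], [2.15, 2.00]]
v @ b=[[-1.08, -1.07], [3.78, 4.19]]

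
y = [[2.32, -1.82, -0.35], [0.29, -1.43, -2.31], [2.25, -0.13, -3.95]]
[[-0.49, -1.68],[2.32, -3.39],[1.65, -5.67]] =y @ [[-0.7, -0.31],[-0.47, 0.29],[-0.80, 1.25]]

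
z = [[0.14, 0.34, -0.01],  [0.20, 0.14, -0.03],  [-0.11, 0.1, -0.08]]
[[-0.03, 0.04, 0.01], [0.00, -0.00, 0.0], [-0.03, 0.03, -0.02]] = z@[[0.11, -0.12, 0.05], [-0.12, 0.16, -0.00], [0.05, -0.0, 0.18]]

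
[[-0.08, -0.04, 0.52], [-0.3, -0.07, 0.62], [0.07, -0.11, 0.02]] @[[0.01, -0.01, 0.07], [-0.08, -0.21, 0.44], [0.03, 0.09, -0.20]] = [[0.02,  0.06,  -0.13], [0.02,  0.07,  -0.18], [0.01,  0.02,  -0.05]]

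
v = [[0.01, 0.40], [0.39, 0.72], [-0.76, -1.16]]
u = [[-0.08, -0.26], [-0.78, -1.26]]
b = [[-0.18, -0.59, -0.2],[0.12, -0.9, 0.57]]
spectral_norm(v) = 1.65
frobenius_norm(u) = 1.51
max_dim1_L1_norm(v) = 1.92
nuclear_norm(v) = 1.85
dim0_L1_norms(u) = [0.86, 1.52]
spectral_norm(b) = 1.15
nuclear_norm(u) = 1.57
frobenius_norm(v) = 1.66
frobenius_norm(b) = 1.25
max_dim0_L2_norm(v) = 1.42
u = b @ v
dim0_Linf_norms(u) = [0.78, 1.26]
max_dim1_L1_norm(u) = 2.04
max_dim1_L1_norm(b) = 1.59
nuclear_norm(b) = 1.65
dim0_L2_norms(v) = [0.85, 1.42]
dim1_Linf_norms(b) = [0.59, 0.9]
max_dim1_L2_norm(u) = 1.48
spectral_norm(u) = 1.51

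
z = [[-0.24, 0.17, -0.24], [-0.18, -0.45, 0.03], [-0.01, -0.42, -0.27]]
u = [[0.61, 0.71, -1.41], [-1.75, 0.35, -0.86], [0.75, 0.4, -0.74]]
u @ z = [[-0.26, 0.38, 0.26],[0.37, -0.09, 0.66],[-0.24, 0.26, 0.03]]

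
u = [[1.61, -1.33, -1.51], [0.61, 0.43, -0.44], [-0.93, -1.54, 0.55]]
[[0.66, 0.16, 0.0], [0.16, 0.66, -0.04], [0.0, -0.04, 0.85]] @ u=[[1.16, -0.81, -1.07],[0.70, 0.13, -0.55],[-0.81, -1.33, 0.49]]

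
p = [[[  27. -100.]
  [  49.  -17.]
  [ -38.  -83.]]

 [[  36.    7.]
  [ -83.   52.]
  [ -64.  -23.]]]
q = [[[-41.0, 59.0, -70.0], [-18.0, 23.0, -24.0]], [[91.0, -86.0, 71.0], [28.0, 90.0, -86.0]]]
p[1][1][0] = -83.0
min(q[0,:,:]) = -70.0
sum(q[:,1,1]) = 113.0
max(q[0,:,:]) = 59.0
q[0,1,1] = 23.0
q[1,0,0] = 91.0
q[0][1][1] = 23.0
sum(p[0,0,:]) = -73.0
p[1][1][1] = 52.0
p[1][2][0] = -64.0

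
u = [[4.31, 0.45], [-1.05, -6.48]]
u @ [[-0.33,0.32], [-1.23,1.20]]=[[-1.98, 1.92], [8.32, -8.11]]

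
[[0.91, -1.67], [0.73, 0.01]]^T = [[0.91, 0.73], [-1.67, 0.01]]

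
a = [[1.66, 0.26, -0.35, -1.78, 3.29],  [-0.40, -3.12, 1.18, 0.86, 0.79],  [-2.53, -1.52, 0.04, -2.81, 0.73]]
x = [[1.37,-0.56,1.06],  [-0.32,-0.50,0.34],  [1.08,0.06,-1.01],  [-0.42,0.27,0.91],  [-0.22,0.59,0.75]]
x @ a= [[-0.18, 0.49, -1.1, -5.9, 4.84], [-1.19, 0.96, -0.46, -0.82, -1.2], [4.32, 1.63, -0.35, 0.97, 2.86], [-3.11, -2.33, 0.50, -1.58, -0.5], [-2.50, -3.04, 0.80, -1.21, 0.29]]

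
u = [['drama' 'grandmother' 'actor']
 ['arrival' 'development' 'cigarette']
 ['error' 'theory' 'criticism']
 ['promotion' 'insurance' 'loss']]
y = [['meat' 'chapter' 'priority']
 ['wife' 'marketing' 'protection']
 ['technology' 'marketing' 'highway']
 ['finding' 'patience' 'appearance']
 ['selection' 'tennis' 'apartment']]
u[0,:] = ['drama', 'grandmother', 'actor']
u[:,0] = ['drama', 'arrival', 'error', 'promotion']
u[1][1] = 'development'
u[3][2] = 'loss'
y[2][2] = 'highway'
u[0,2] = 'actor'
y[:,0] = ['meat', 'wife', 'technology', 'finding', 'selection']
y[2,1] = 'marketing'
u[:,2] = ['actor', 'cigarette', 'criticism', 'loss']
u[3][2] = 'loss'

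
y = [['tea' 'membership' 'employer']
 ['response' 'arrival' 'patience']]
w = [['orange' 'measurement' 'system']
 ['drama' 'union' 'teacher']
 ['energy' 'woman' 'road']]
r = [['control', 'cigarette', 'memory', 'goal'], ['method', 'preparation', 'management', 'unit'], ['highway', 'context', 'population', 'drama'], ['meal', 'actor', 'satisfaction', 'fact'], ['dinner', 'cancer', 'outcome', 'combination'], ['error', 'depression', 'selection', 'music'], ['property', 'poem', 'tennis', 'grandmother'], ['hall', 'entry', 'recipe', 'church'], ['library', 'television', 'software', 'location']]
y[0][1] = 'membership'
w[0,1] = 'measurement'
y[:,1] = ['membership', 'arrival']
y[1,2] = 'patience'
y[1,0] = 'response'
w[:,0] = ['orange', 'drama', 'energy']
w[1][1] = 'union'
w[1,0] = 'drama'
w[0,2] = 'system'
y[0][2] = 'employer'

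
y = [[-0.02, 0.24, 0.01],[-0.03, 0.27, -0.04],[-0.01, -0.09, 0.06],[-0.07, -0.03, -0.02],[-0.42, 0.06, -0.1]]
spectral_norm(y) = 0.46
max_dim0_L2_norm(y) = 0.43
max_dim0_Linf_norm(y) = 0.42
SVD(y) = [[-0.28, 0.57, -0.51], [-0.35, 0.63, 0.17], [0.10, -0.23, -0.83], [-0.11, -0.17, 0.1], [-0.88, -0.44, -0.02]] @ diag([0.463213029300357, 0.35046401686369205, 0.06409884843078069]) @ [[0.85, -0.48, 0.23],  [0.48, 0.87, 0.04],  [0.22, -0.08, -0.97]]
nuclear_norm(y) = 0.88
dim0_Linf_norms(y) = [0.42, 0.27, 0.1]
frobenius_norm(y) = 0.58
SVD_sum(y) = [[-0.11, 0.06, -0.03], [-0.14, 0.08, -0.04], [0.04, -0.02, 0.01], [-0.04, 0.02, -0.01], [-0.35, 0.19, -0.09]] + [[0.10, 0.18, 0.01], [0.11, 0.19, 0.01], [-0.04, -0.07, -0.00], [-0.03, -0.05, -0.0], [-0.07, -0.14, -0.01]] + [[-0.01, 0.00, 0.03], [0.0, -0.0, -0.01], [-0.01, 0.00, 0.05], [0.00, -0.00, -0.01], [-0.00, 0.0, 0.0]]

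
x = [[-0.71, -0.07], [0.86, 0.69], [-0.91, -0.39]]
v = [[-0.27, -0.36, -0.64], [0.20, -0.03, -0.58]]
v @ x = [[0.46, 0.02], [0.36, 0.19]]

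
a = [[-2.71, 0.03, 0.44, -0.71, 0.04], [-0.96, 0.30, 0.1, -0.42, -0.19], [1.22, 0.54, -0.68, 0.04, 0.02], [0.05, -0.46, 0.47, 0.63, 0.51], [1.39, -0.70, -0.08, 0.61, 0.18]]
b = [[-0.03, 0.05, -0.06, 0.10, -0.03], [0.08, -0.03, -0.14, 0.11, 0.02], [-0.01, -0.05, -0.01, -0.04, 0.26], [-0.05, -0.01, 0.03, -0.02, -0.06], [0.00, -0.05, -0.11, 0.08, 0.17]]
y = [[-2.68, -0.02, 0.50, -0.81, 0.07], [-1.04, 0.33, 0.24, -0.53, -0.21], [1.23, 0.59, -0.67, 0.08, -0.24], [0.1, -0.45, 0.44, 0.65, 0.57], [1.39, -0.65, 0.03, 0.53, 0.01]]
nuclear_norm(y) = 5.86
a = b + y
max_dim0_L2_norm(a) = 3.42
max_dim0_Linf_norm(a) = 2.71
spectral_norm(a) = 3.62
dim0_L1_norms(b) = [0.17, 0.19, 0.35, 0.35, 0.54]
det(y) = 0.00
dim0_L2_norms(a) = [3.42, 1.04, 0.95, 1.2, 0.57]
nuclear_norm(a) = 5.78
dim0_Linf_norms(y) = [2.68, 0.65, 0.67, 0.81, 0.57]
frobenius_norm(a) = 3.93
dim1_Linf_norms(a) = [2.71, 0.96, 1.22, 0.63, 1.39]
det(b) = 0.00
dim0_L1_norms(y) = [6.44, 2.04, 1.88, 2.6, 1.1]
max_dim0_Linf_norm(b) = 0.26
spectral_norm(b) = 0.34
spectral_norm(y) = 3.65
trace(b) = 0.08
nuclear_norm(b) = 0.73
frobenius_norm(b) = 0.43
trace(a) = -2.28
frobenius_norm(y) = 3.98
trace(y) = -2.36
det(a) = -0.00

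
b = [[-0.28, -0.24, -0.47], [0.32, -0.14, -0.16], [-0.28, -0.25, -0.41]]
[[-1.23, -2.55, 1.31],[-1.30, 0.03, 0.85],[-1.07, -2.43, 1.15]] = b@[[-1.90, 2.56, 0.85], [1.61, 2.82, -0.83], [2.92, 2.47, -2.88]]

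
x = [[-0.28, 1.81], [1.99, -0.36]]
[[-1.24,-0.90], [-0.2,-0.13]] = x @ [[-0.23,-0.16],[-0.72,-0.52]]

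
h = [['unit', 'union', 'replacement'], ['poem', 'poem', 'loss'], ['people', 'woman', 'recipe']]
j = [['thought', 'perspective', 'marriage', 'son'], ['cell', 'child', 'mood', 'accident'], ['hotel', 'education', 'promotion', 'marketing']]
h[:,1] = ['union', 'poem', 'woman']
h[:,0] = ['unit', 'poem', 'people']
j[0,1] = 'perspective'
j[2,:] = ['hotel', 'education', 'promotion', 'marketing']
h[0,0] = 'unit'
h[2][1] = 'woman'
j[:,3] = ['son', 'accident', 'marketing']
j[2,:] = ['hotel', 'education', 'promotion', 'marketing']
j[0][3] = 'son'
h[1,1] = 'poem'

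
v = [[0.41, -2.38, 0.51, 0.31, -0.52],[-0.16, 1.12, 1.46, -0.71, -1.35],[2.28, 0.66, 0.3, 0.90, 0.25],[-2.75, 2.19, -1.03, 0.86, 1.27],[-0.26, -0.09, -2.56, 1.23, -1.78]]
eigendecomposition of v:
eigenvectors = [[(-0.18-0.37j), -0.18+0.37j, (0.22+0.3j), 0.22-0.30j, (0.16+0j)], [(-0.18-0.24j), -0.18+0.24j, 0.15-0.40j, (0.15+0.4j), -0.29+0.00j], [0.02+0.39j, (0.02-0.39j), (0.1+0.13j), 0.10-0.13j, -0.45+0.00j], [0.25+0.06j, (0.25-0.06j), (-0.75+0j), -0.75-0.00j, -0.83+0.00j], [(-0.72+0j), -0.72-0.00j, (-0.29+0.08j), (-0.29-0.08j), 0.03+0.00j]]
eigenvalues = [(-2.22+1.11j), (-2.22-1.11j), (1.89+2.33j), (1.89-2.33j), (1.56+0j)]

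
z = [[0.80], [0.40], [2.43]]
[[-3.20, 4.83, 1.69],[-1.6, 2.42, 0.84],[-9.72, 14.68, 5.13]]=z @ [[-4.00,6.04,2.11]]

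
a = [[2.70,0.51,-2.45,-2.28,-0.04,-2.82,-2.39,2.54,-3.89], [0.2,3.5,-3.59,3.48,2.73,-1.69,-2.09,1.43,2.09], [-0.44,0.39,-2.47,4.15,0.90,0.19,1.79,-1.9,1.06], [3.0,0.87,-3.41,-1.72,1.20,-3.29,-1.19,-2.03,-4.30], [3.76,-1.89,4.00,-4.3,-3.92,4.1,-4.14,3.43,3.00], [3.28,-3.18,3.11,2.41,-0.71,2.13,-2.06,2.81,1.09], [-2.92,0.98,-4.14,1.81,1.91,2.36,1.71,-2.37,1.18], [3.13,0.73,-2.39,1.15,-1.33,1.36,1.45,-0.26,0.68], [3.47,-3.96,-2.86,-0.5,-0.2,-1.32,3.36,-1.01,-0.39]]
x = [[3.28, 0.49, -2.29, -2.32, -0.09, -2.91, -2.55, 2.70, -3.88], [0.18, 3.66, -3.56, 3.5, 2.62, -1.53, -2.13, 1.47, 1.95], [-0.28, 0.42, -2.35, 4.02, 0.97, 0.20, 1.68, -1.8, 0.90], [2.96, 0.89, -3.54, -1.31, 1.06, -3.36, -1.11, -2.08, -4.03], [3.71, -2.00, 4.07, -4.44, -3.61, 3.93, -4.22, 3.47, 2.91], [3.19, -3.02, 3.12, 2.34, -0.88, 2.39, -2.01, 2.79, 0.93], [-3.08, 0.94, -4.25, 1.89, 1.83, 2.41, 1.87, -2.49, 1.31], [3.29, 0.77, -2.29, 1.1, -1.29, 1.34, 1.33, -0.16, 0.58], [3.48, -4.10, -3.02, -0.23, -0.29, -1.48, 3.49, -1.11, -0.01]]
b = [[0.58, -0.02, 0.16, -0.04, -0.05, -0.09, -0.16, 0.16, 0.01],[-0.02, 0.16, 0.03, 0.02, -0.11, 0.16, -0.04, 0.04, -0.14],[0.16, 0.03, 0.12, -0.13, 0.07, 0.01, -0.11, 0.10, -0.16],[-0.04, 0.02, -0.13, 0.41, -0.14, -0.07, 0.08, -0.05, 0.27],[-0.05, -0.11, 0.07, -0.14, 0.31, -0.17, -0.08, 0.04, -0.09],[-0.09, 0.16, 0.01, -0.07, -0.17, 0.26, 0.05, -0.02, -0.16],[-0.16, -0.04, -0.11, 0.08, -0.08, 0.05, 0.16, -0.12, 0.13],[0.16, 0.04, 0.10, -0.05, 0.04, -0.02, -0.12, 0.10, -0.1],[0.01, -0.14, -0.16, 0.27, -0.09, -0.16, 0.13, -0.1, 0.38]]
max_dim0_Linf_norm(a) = 4.3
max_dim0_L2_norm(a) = 9.66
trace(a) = 1.28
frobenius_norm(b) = 1.33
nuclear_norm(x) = 55.02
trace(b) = 2.48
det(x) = 439525.91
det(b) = 0.00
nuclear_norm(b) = 2.50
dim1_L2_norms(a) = [7.35, 7.64, 5.7, 7.79, 11.06, 7.4, 7.0, 4.86, 7.1]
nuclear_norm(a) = 55.14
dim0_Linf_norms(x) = [3.71, 4.1, 4.25, 4.44, 3.61, 3.93, 4.22, 3.47, 4.03]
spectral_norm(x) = 14.63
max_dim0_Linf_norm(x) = 4.44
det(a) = 658261.30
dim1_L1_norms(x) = [20.51, 20.6, 12.62, 20.34, 32.36, 20.67, 20.07, 12.15, 17.21]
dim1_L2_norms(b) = [0.65, 0.3, 0.33, 0.54, 0.42, 0.4, 0.33, 0.28, 0.57]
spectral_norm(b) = 0.95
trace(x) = 3.76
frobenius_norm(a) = 22.48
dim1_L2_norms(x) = [7.68, 7.62, 5.46, 7.62, 10.99, 7.33, 7.25, 4.84, 7.33]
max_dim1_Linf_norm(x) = 4.44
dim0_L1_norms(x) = [23.45, 16.29, 28.49, 21.15, 12.64, 19.55, 20.39, 18.07, 16.5]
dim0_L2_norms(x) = [8.72, 6.78, 9.73, 8.1, 5.28, 7.29, 7.37, 6.66, 6.88]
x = b + a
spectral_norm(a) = 14.56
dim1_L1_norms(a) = [19.62, 20.8, 13.29, 21.01, 32.54, 20.78, 19.38, 12.48, 17.07]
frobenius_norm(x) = 22.56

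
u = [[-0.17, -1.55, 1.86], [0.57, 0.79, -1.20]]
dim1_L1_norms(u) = [3.58, 2.56]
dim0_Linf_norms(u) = [0.57, 1.55, 1.86]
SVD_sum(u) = [[-0.38, -1.47, 1.88], [0.24, 0.92, -1.17]] + [[0.21,-0.08,-0.02],  [0.33,-0.13,-0.03]]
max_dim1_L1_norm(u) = 3.58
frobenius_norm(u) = 2.88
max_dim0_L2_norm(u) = 2.21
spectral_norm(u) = 2.85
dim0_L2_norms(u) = [0.59, 1.74, 2.21]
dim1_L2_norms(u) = [2.43, 1.55]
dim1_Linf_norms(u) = [1.86, 1.2]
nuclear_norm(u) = 3.27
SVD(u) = [[-0.85, 0.53], [0.53, 0.85]] @ diag([2.84629500920826, 0.42261651713598675]) @ [[0.16, 0.61, -0.78],[0.93, -0.35, -0.09]]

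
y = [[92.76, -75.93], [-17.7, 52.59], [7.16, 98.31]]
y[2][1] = 98.31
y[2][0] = 7.16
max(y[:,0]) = 92.76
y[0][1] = -75.93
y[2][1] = 98.31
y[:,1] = [-75.93, 52.59, 98.31]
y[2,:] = [7.16, 98.31]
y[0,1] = -75.93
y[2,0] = 7.16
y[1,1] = 52.59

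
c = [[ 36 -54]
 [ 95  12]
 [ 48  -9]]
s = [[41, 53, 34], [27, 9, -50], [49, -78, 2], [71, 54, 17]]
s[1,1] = 9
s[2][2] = 2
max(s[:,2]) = 34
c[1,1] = 12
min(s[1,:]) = -50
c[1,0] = 95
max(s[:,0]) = 71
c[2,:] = [48, -9]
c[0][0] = 36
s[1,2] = -50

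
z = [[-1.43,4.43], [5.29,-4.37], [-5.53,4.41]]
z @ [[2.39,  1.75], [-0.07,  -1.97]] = [[-3.73, -11.23],[12.95, 17.87],[-13.53, -18.37]]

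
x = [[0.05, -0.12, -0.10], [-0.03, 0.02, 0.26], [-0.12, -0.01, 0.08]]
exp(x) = [[1.06, -0.12, -0.12],[-0.05, 1.02, 0.28],[-0.13, -0.00, 1.09]]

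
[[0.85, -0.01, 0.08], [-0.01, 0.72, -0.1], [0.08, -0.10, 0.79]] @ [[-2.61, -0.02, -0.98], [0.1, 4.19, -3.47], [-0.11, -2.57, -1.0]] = [[-2.23,-0.26,-0.88], [0.11,3.27,-2.39], [-0.31,-2.45,-0.52]]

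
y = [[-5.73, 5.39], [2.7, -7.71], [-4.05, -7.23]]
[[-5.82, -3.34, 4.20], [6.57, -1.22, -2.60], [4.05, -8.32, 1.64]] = y @ [[0.32, 1.09, -0.62], [-0.74, 0.54, 0.12]]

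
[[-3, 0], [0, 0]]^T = [[-3, 0], [0, 0]]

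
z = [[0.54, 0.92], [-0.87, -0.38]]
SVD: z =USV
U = [[-0.76, 0.65],[0.65, 0.76]]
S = [1.36, 0.44]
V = [[-0.72, -0.69], [-0.69, 0.72]]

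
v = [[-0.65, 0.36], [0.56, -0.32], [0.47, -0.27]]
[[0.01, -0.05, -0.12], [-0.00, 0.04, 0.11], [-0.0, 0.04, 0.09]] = v @ [[-0.13,  0.08,  0.17], [-0.22,  0.0,  -0.04]]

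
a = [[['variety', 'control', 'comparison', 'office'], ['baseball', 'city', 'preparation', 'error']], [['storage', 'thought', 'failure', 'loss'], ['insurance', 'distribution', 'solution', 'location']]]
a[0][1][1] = 'city'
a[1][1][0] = 'insurance'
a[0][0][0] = 'variety'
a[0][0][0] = 'variety'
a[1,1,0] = 'insurance'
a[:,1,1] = ['city', 'distribution']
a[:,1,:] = [['baseball', 'city', 'preparation', 'error'], ['insurance', 'distribution', 'solution', 'location']]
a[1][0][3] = 'loss'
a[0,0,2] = 'comparison'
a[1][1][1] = 'distribution'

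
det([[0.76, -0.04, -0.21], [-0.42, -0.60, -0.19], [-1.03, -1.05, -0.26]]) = 0.001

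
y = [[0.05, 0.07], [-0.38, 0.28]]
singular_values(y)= [0.47, 0.09]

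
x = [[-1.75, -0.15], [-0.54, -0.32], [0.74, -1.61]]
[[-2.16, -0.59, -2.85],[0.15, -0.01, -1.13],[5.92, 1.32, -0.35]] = x @ [[1.49, 0.39, 1.55],[-2.99, -0.64, 0.93]]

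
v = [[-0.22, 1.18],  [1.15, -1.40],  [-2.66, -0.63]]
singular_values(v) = [2.91, 1.93]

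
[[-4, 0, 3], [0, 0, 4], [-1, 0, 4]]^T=[[-4, 0, -1], [0, 0, 0], [3, 4, 4]]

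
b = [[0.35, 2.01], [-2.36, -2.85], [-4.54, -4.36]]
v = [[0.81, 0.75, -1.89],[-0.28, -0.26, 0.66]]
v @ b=[[7.09, 7.73], [-2.48, -2.70]]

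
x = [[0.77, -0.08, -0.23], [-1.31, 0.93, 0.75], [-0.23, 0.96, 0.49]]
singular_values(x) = [2.11, 0.75, 0.0]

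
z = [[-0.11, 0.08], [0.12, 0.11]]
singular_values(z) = [0.17, 0.13]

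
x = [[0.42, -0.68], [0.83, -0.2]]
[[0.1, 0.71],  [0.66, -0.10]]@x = [[0.63, -0.21], [0.19, -0.43]]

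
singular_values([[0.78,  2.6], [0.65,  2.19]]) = [3.55, 0.01]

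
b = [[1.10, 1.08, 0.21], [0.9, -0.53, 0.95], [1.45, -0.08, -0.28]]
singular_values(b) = [2.09, 1.25, 0.83]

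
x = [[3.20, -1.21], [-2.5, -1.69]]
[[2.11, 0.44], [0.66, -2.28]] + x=[[5.31, -0.77], [-1.84, -3.97]]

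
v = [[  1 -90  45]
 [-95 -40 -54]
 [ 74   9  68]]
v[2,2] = 68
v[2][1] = 9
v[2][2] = 68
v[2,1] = 9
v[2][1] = 9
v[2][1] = 9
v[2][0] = 74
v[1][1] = -40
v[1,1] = -40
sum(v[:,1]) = -121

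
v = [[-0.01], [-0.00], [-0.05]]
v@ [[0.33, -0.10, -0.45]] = [[-0.00,0.0,0.00],[0.00,0.00,0.0],[-0.02,0.01,0.02]]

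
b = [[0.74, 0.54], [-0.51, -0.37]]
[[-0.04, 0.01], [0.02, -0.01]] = b @ [[0.01,0.03], [-0.08,-0.02]]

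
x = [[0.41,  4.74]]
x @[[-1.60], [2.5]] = [[11.19]]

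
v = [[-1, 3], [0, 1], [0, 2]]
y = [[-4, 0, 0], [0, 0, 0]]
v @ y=[[4, 0, 0], [0, 0, 0], [0, 0, 0]]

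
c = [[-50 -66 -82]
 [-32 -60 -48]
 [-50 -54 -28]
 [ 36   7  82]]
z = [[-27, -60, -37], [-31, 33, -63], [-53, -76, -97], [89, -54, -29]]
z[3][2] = -29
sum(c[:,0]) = -96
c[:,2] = [-82, -48, -28, 82]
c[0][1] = -66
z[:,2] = [-37, -63, -97, -29]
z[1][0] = -31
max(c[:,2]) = 82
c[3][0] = 36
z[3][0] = 89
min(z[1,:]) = -63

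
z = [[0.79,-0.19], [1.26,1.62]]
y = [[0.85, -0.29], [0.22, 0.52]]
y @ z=[[0.31, -0.63], [0.83, 0.8]]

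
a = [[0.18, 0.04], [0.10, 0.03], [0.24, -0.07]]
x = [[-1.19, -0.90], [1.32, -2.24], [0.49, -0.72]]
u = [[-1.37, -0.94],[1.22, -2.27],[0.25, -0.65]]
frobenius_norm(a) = 0.33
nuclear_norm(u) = 4.32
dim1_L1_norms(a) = [0.22, 0.13, 0.31]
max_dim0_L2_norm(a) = 0.32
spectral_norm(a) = 0.32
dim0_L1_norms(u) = [2.84, 3.86]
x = a + u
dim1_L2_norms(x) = [1.49, 2.6, 0.87]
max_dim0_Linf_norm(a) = 0.24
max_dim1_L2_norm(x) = 2.6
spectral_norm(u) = 2.68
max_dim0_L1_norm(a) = 0.52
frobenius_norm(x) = 3.12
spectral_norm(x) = 2.75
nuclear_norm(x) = 4.23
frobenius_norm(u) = 3.14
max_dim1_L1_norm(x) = 3.56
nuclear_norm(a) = 0.40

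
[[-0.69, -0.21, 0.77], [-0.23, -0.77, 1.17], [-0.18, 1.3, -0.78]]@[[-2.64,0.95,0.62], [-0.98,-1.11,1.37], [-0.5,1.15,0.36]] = [[1.64, 0.46, -0.44], [0.78, 1.98, -0.78], [-0.41, -2.51, 1.39]]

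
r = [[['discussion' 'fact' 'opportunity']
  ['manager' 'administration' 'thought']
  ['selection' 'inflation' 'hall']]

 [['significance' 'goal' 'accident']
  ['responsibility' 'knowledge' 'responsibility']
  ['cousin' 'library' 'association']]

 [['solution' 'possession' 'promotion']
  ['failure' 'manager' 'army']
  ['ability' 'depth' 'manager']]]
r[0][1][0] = 'manager'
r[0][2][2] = 'hall'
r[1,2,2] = 'association'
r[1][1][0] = 'responsibility'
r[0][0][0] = 'discussion'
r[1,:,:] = [['significance', 'goal', 'accident'], ['responsibility', 'knowledge', 'responsibility'], ['cousin', 'library', 'association']]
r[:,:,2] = [['opportunity', 'thought', 'hall'], ['accident', 'responsibility', 'association'], ['promotion', 'army', 'manager']]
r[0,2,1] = 'inflation'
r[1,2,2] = 'association'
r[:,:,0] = [['discussion', 'manager', 'selection'], ['significance', 'responsibility', 'cousin'], ['solution', 'failure', 'ability']]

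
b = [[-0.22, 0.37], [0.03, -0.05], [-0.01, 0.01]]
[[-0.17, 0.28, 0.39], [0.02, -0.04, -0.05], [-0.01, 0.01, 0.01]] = b@[[0.45, -0.77, -1.06],[-0.18, 0.31, 0.42]]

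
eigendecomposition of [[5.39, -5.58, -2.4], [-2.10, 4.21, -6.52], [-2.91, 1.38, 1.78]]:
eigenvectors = [[(0.67+0j), (0.8+0j), (0.8-0j)],[(0.66+0j), (0.05-0.41j), (0.05+0.41j)],[0.34+0.00j, -0.43+0.11j, -0.43-0.11j]]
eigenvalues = [(-1.3+0j), (6.34+2.52j), (6.34-2.52j)]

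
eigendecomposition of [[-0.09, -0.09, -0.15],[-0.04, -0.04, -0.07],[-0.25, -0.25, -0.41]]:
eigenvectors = [[0.34, 0.71, -0.25],[0.16, -0.71, -0.76],[0.93, -0.00, 0.61]]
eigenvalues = [-0.54, -0.0, 0.0]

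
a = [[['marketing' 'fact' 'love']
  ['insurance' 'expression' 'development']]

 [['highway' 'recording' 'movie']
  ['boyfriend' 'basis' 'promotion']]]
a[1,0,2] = 'movie'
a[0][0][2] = 'love'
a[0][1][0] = 'insurance'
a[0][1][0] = 'insurance'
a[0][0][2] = 'love'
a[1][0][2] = 'movie'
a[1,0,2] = 'movie'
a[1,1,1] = 'basis'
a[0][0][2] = 'love'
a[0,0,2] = 'love'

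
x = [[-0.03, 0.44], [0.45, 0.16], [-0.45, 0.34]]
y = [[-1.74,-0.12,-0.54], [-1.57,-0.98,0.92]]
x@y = [[-0.64, -0.43, 0.42], [-1.03, -0.21, -0.1], [0.25, -0.28, 0.56]]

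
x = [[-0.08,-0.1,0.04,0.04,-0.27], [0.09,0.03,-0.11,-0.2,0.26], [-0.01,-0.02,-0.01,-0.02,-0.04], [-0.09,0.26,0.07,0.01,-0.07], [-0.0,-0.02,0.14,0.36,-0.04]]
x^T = [[-0.08, 0.09, -0.01, -0.09, -0.0],[-0.10, 0.03, -0.02, 0.26, -0.02],[0.04, -0.11, -0.01, 0.07, 0.14],[0.04, -0.2, -0.02, 0.01, 0.36],[-0.27, 0.26, -0.04, -0.07, -0.04]]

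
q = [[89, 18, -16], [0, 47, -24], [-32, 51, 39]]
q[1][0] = 0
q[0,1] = 18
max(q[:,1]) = 51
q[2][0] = -32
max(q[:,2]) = 39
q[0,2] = -16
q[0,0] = 89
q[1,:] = [0, 47, -24]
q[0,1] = 18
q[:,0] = [89, 0, -32]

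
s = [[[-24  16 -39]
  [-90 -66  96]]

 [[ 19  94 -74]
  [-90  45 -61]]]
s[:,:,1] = [[16, -66], [94, 45]]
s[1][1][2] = -61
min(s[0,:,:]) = -90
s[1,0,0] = 19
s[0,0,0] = -24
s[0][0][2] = -39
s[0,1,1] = -66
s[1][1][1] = 45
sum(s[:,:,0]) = -185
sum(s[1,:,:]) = -67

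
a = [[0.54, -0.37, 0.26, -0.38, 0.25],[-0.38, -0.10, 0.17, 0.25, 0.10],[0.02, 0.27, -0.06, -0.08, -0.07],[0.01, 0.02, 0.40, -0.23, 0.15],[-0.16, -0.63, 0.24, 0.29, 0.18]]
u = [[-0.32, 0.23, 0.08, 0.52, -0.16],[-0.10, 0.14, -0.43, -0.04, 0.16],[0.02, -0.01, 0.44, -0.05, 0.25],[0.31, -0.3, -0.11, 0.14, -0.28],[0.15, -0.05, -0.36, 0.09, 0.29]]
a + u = [[0.22, -0.14, 0.34, 0.14, 0.09], [-0.48, 0.04, -0.26, 0.21, 0.26], [0.04, 0.26, 0.38, -0.13, 0.18], [0.32, -0.28, 0.29, -0.09, -0.13], [-0.01, -0.68, -0.12, 0.38, 0.47]]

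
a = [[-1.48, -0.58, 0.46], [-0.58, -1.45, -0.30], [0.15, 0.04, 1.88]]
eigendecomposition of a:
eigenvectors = [[-0.73, -0.7, 0.15], [-0.69, 0.72, -0.11], [0.03, 0.03, 0.98]]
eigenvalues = [-2.05, -0.9, 1.9]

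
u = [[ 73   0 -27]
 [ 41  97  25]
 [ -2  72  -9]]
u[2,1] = 72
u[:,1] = [0, 97, 72]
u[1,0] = 41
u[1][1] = 97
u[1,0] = 41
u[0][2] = -27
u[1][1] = 97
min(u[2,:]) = -9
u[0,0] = 73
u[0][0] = 73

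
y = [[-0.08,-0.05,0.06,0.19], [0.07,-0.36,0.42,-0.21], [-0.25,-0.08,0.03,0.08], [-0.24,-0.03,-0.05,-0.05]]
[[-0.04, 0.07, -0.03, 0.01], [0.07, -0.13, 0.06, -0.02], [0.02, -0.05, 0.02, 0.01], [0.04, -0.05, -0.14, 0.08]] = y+[[0.04, 0.12, -0.09, -0.18], [0.00, 0.23, -0.36, 0.19], [0.27, 0.03, -0.01, -0.07], [0.28, -0.02, -0.09, 0.13]]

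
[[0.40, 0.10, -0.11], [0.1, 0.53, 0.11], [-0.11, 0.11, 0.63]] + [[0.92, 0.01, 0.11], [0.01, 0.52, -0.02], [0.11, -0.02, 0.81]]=[[1.32, 0.11, 0.00], [0.11, 1.05, 0.09], [0.0, 0.09, 1.44]]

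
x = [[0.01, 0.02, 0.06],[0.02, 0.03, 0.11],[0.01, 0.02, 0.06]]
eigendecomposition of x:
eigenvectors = [[-0.45, -0.94, 0.25], [-0.78, -0.24, -0.94], [-0.45, 0.24, 0.25]]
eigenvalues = [0.1, -0.0, -0.0]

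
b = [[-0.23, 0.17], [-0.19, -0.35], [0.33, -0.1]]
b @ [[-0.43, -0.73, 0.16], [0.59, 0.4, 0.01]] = [[0.2, 0.24, -0.04], [-0.12, -0.0, -0.03], [-0.20, -0.28, 0.05]]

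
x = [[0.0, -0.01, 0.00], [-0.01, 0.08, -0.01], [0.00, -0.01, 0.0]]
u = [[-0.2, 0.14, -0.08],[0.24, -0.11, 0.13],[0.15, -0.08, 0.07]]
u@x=[[-0.0, 0.01, -0.0], [0.0, -0.01, 0.0], [0.0, -0.01, 0.00]]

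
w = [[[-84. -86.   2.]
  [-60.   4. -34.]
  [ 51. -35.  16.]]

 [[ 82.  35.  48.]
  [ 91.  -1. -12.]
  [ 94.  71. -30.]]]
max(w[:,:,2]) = 48.0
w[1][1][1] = -1.0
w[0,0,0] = -84.0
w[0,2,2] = 16.0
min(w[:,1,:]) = -60.0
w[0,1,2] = -34.0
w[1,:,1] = [35.0, -1.0, 71.0]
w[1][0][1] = 35.0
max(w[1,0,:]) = 82.0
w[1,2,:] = [94.0, 71.0, -30.0]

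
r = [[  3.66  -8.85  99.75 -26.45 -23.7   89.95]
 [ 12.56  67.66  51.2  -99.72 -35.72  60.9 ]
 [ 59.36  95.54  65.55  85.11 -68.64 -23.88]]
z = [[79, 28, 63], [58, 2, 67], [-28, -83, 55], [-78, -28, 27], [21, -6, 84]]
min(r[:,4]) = -68.64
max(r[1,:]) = 67.66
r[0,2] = 99.75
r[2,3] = 85.11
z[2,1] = -83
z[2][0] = -28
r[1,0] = 12.56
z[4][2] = 84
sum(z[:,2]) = 296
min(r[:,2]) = 51.2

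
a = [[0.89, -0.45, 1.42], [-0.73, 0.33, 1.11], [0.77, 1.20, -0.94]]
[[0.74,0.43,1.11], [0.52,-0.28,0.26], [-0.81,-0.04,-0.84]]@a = [[1.20, 1.14, 0.48], [0.87, -0.01, 0.18], [-1.34, -0.66, -0.41]]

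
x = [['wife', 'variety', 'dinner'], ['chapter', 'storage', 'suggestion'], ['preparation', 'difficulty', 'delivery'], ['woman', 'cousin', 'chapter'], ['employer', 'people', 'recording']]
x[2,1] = 'difficulty'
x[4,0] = 'employer'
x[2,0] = 'preparation'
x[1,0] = 'chapter'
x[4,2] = 'recording'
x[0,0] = 'wife'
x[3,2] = 'chapter'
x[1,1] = 'storage'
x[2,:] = ['preparation', 'difficulty', 'delivery']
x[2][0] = 'preparation'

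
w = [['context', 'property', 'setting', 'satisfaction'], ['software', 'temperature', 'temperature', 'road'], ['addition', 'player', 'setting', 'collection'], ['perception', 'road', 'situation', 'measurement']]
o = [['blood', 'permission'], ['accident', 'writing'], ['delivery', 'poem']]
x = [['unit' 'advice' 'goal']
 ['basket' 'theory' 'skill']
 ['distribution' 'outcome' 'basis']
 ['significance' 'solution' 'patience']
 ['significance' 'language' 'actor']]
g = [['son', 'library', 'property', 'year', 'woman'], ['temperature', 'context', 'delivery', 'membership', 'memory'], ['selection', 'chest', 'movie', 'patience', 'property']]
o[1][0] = 'accident'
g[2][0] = 'selection'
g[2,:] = ['selection', 'chest', 'movie', 'patience', 'property']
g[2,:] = ['selection', 'chest', 'movie', 'patience', 'property']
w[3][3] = 'measurement'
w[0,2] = 'setting'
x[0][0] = 'unit'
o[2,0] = 'delivery'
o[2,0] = 'delivery'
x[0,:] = ['unit', 'advice', 'goal']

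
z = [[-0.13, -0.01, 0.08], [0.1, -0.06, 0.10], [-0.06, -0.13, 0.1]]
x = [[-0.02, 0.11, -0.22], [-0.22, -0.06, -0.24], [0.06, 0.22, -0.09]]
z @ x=[[0.01, 0.0, 0.02], [0.02, 0.04, -0.02], [0.04, 0.02, 0.04]]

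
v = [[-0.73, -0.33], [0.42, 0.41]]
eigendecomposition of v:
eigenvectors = [[-0.92, 0.31], [0.39, -0.95]]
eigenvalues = [-0.59, 0.27]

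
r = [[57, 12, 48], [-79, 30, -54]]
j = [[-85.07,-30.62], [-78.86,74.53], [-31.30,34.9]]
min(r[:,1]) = 12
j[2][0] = -31.3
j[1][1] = 74.53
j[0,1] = -30.62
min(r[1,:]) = -79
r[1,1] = 30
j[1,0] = -78.86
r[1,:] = [-79, 30, -54]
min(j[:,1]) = -30.62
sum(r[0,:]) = 117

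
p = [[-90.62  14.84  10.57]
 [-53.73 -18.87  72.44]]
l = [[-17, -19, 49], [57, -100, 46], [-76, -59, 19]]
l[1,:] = [57, -100, 46]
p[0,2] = 10.57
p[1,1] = -18.87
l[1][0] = 57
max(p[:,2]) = 72.44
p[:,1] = [14.84, -18.87]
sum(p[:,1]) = -4.030000000000001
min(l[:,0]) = -76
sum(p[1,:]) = -0.1599999999999966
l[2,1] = -59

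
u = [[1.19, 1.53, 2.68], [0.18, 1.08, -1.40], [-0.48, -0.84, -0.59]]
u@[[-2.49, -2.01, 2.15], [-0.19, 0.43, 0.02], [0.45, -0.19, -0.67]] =[[-2.05, -2.24, 0.79], [-1.28, 0.37, 1.35], [1.09, 0.72, -0.65]]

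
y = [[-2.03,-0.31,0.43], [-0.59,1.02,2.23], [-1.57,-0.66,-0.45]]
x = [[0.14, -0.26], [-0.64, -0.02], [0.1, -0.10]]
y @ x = [[-0.04,0.49], [-0.51,-0.09], [0.16,0.47]]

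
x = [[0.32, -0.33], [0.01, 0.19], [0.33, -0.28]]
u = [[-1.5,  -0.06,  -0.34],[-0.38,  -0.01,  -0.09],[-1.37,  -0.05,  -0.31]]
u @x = [[-0.59, 0.58], [-0.15, 0.15], [-0.54, 0.53]]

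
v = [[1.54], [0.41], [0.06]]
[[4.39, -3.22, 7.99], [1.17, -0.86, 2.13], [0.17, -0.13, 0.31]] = v@[[2.85, -2.09, 5.19]]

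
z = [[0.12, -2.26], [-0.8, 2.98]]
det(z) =-1.450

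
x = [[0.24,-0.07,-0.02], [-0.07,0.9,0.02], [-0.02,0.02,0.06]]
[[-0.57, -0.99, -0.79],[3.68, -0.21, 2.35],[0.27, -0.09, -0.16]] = x @ [[-0.97,-4.51,-2.92], [3.95,-0.52,2.48], [2.9,-2.80,-4.39]]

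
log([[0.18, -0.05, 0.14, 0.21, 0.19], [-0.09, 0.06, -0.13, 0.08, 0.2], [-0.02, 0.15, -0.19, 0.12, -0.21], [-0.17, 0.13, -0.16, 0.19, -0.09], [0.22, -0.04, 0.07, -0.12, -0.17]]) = [[-0.85+0.61j, (-0.67+0.21j), (1.19-0.26j), (-0.66-0.65j), (-1.45-1.81j)], [-1.09+0.20j, 0.22+0.07j, (-7.14-0.09j), (7.57-0.22j), (7-0.61j)], [(-1.12-0.9j), (2.28-0.32j), (-6.96+0.39j), 6.41+0.97j, 5.77+2.70j], [(-0.65-0.24j), 0.28-0.09j, 0.53+0.10j, (-2.23+0.26j), -0.91+0.72j], [0.36-0.61j, (-0.49-0.21j), 0.20+0.26j, 0.14+0.65j, (-1.31+1.82j)]]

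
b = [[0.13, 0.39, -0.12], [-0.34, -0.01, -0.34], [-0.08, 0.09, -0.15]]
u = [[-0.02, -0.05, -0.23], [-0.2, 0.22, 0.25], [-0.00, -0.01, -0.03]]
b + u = [[0.11, 0.34, -0.35], [-0.54, 0.21, -0.09], [-0.08, 0.08, -0.18]]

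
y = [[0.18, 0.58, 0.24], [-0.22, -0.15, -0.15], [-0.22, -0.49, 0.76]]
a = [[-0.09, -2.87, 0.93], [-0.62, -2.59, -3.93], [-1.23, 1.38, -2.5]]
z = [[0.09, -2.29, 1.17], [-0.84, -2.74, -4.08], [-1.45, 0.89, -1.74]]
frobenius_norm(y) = 1.18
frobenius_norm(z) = 6.12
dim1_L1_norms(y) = [1.0, 0.52, 1.47]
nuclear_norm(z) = 9.24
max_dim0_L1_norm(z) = 6.99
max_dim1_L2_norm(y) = 0.93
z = a + y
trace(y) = 0.79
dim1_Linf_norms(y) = [0.58, 0.22, 0.76]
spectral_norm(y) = 0.95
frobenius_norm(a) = 6.43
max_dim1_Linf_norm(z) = 4.08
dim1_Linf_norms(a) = [2.87, 3.93, 2.5]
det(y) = 0.10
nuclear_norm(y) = 1.78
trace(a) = -5.18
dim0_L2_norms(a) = [1.38, 4.1, 4.75]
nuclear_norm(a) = 9.68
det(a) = -14.25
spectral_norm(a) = 5.07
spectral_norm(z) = 5.15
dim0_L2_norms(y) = [0.36, 0.77, 0.81]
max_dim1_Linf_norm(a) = 3.93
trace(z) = -4.39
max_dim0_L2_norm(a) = 4.75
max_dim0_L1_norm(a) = 7.36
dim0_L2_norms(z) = [1.68, 3.68, 4.59]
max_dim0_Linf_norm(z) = 4.08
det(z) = -14.97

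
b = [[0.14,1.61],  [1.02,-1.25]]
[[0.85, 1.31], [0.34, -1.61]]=b@[[0.88, -0.52], [0.45, 0.86]]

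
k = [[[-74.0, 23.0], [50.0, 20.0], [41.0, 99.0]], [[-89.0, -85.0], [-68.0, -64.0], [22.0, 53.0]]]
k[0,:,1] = [23.0, 20.0, 99.0]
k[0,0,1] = 23.0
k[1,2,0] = 22.0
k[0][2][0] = 41.0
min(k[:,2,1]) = 53.0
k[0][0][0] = -74.0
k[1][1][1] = -64.0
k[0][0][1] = 23.0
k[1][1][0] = -68.0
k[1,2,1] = 53.0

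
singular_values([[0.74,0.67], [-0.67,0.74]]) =[1.0, 1.0]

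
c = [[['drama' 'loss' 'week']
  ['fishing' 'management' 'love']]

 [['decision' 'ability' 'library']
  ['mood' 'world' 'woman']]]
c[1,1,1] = 'world'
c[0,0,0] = 'drama'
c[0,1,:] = ['fishing', 'management', 'love']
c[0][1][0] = 'fishing'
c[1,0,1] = 'ability'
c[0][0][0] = 'drama'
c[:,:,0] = [['drama', 'fishing'], ['decision', 'mood']]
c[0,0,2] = 'week'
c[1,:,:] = [['decision', 'ability', 'library'], ['mood', 'world', 'woman']]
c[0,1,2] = 'love'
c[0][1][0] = 'fishing'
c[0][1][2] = 'love'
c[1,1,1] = 'world'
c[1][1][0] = 'mood'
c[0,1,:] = ['fishing', 'management', 'love']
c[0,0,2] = 'week'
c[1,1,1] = 'world'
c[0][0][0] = 'drama'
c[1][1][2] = 'woman'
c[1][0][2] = 'library'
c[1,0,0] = 'decision'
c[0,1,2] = 'love'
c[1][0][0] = 'decision'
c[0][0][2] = 'week'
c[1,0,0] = 'decision'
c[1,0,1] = 'ability'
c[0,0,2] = 'week'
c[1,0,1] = 'ability'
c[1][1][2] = 'woman'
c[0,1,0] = 'fishing'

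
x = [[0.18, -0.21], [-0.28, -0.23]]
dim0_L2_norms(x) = [0.33, 0.31]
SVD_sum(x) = [[0.01, 0.01], [-0.29, -0.22]] + [[0.17, -0.22], [0.01, -0.01]]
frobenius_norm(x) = 0.46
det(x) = -0.10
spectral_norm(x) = 0.36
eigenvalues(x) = [0.29, -0.34]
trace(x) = -0.05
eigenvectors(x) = [[0.88, 0.37],[-0.47, 0.93]]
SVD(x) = [[-0.04, 1.00], [1.00, 0.04]] @ diag([0.3624642832344789, 0.2764410305640526]) @ [[-0.79,  -0.61], [0.61,  -0.79]]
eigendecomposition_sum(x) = [[0.24, -0.10], [-0.13, 0.05]] + [[-0.06, -0.11], [-0.15, -0.28]]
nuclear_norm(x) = 0.64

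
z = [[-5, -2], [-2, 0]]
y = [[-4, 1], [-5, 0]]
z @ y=[[30, -5], [8, -2]]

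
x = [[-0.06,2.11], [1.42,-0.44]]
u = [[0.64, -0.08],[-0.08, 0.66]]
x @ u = [[-0.21, 1.40], [0.94, -0.4]]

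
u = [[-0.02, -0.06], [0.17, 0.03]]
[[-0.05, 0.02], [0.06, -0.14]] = u@[[0.23, -0.79], [0.84, -0.10]]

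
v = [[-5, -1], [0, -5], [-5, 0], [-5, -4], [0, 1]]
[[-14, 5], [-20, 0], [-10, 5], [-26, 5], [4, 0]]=v@[[2, -1], [4, 0]]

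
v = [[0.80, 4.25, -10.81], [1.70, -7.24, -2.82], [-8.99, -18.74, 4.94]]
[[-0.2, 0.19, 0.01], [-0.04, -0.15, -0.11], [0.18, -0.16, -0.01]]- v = [[-1.0, -4.06, 10.82], [-1.74, 7.09, 2.71], [9.17, 18.58, -4.95]]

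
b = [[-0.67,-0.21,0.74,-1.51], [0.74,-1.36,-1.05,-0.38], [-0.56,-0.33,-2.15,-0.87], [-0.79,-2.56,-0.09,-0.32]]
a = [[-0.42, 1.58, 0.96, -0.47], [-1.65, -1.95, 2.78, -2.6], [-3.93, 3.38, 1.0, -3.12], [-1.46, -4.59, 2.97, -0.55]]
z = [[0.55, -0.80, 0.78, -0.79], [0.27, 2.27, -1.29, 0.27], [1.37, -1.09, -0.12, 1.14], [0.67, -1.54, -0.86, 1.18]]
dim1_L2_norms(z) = [1.47, 2.64, 2.09, 2.23]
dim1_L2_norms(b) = [1.82, 1.91, 2.41, 2.7]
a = b @ z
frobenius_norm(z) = 4.30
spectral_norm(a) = 7.02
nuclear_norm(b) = 8.29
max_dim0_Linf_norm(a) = 4.59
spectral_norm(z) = 3.32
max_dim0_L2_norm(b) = 2.93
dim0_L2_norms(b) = [1.39, 2.93, 2.51, 1.81]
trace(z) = 3.88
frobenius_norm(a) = 9.73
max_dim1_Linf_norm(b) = 2.56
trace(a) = -1.92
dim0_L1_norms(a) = [7.46, 11.5, 7.71, 6.74]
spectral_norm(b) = 3.30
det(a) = -52.40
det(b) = -12.60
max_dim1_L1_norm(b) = 3.91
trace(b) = -4.50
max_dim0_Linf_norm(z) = 2.27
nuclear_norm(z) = 7.33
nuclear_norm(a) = 15.73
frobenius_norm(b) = 4.48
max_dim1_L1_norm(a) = 11.43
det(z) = 4.15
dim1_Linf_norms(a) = [1.58, 2.78, 3.93, 4.59]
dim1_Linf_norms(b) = [1.51, 1.36, 2.15, 2.56]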